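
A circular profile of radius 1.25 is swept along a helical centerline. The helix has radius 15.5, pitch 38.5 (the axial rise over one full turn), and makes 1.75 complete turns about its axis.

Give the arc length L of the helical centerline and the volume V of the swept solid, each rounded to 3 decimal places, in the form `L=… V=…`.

2πR = 2π·15.5 = 97.389372
per-turn = √(97.389372² + 38.5²) = √(9484.6898 + 1482.25) = √10966.9398 = 104.723158
L = 1.75 × 104.723158 = 183.265527
V = π·1.25² × L = 4.908739 × 183.265527 = 899.602550

L=183.266 V=899.603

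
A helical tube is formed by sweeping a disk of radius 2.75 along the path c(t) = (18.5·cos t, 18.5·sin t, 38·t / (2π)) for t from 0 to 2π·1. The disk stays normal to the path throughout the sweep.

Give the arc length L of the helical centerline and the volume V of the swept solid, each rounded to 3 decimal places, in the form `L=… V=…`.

2πR = 2π·18.5 = 116.238928
per-turn = √(116.238928² + 38²) = √(13511.4884 + 1444) = √14955.4884 = 122.292634
L = 1 × 122.292634 = 122.292634
V = π·2.75² × L = 23.758294 × 122.292634 = 2905.464416

L=122.293 V=2905.464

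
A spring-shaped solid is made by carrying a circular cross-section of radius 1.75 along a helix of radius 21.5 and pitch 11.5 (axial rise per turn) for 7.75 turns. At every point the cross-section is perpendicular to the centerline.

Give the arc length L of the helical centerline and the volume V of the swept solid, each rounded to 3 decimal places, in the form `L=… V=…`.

2πR = 2π·21.5 = 135.088484
per-turn = √(135.088484² + 11.5²) = √(18248.8985 + 132.25) = √18381.1485 = 135.577094
L = 7.75 × 135.577094 = 1050.722482
V = π·1.75² × L = 9.621128 × 1050.722482 = 10109.134967

L=1050.722 V=10109.135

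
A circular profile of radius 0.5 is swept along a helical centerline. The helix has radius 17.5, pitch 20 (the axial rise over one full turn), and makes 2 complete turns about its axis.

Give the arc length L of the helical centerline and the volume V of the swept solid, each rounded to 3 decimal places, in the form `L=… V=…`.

2πR = 2π·17.5 = 109.955743
per-turn = √(109.955743² + 20²) = √(12090.2654 + 400) = √12490.2654 = 111.759856
L = 2 × 111.759856 = 223.519712
V = π·0.5² × L = 0.785398 × 223.519712 = 175.551971

L=223.520 V=175.552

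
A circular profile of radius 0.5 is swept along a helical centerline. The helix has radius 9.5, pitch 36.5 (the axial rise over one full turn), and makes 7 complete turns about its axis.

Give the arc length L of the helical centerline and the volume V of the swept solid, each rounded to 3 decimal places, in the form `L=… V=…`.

L=489.759 V=384.656

2πR = 2π·9.5 = 59.690260
per-turn = √(59.690260² + 36.5²) = √(3562.9272 + 1332.25) = √4895.1772 = 69.965543
L = 7 × 69.965543 = 489.758800
V = π·0.5² × L = 0.785398 × 489.758800 = 384.655662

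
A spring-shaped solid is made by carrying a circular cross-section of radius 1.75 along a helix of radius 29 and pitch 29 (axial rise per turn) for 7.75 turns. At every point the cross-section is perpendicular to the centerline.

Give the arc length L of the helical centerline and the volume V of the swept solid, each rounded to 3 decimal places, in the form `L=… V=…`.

L=1429.919 V=13757.434

2πR = 2π·29 = 182.212374
per-turn = √(182.212374² + 29²) = √(33201.3492 + 841) = √34042.3492 = 184.505689
L = 7.75 × 184.505689 = 1429.919088
V = π·1.75² × L = 9.621128 × 1429.919088 = 13757.433866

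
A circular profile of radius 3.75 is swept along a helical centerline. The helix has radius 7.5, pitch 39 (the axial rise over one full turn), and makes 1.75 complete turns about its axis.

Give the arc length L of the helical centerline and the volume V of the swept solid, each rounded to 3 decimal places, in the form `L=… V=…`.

L=107.046 V=4729.145

2πR = 2π·7.5 = 47.123890
per-turn = √(47.123890² + 39²) = √(2220.6610 + 1521) = √3741.6610 = 61.169118
L = 1.75 × 61.169118 = 107.045956
V = π·3.75² × L = 44.178647 × 107.045956 = 4729.145488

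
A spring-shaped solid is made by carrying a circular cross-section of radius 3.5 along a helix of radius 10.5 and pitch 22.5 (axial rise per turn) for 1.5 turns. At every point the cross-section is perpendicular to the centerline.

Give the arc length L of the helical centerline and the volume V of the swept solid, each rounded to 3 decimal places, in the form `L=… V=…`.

2πR = 2π·10.5 = 65.973446
per-turn = √(65.973446² + 22.5²) = √(4352.4955 + 506.25) = √4858.7455 = 69.704702
L = 1.5 × 69.704702 = 104.557054
V = π·3.5² × L = 38.484510 × 104.557054 = 4023.826977

L=104.557 V=4023.827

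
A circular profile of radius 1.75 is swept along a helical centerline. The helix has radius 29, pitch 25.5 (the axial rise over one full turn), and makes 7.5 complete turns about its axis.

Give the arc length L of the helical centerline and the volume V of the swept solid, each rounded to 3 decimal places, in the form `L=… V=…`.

L=1379.910 V=13276.293

2πR = 2π·29 = 182.212374
per-turn = √(182.212374² + 25.5²) = √(33201.3492 + 650.25) = √33851.5992 = 183.988041
L = 7.5 × 183.988041 = 1379.910307
V = π·1.75² × L = 9.621128 × 1379.910307 = 13276.293004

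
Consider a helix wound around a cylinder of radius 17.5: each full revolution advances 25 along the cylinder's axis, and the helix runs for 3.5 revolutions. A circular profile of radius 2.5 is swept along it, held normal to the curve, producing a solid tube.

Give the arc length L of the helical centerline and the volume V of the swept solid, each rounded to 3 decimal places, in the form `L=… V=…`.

2πR = 2π·17.5 = 109.955743
per-turn = √(109.955743² + 25²) = √(12090.2654 + 625) = √12715.2654 = 112.761986
L = 3.5 × 112.761986 = 394.666950
V = π·2.5² × L = 19.634954 × 394.666950 = 7749.267433

L=394.667 V=7749.267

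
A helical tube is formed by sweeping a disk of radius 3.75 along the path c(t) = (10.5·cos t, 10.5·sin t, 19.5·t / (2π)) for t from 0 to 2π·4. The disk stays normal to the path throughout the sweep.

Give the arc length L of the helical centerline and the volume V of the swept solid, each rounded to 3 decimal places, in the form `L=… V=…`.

2πR = 2π·10.5 = 65.973446
per-turn = √(65.973446² + 19.5²) = √(4352.4955 + 380.25) = √4732.7455 = 68.794953
L = 4 × 68.794953 = 275.179811
V = π·3.75² × L = 44.178647 × 275.179811 = 12157.071669

L=275.180 V=12157.072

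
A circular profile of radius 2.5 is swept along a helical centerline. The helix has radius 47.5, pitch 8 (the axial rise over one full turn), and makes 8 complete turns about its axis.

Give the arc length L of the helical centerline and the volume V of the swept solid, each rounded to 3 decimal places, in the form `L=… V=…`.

L=2388.468 V=46897.460

2πR = 2π·47.5 = 298.451302
per-turn = √(298.451302² + 8²) = √(89073.1797 + 64) = √89137.1797 = 298.558503
L = 8 × 298.558503 = 2388.468024
V = π·2.5² × L = 19.634954 × 2388.468024 = 46897.459986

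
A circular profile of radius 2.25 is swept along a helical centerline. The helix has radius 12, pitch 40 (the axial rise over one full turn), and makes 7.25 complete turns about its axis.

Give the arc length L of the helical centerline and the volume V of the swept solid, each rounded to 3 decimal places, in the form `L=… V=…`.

L=618.799 V=9841.572

2πR = 2π·12 = 75.398224
per-turn = √(75.398224² + 40²) = √(5684.8921 + 1600) = √7284.8921 = 85.351580
L = 7.25 × 85.351580 = 618.798952
V = π·2.25² × L = 15.904313 × 618.798952 = 9841.572096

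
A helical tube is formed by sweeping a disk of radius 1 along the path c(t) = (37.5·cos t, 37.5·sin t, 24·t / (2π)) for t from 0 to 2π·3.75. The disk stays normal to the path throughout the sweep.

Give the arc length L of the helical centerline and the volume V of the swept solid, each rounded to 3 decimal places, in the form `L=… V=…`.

L=888.145 V=2790.189

2πR = 2π·37.5 = 235.619449
per-turn = √(235.619449² + 24²) = √(55516.5248 + 576) = √56092.5248 = 236.838605
L = 3.75 × 236.838605 = 888.144768
V = π·1² × L = 3.141593 × 888.144768 = 2790.189079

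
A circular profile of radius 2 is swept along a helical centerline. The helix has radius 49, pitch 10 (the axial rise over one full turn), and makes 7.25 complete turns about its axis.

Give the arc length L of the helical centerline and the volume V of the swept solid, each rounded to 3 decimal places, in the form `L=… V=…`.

2πR = 2π·49 = 307.876080
per-turn = √(307.876080² + 10²) = √(94787.6807 + 100) = √94887.6807 = 308.038440
L = 7.25 × 308.038440 = 2233.278692
V = π·2² × L = 12.566371 × 2233.278692 = 28064.207726

L=2233.279 V=28064.208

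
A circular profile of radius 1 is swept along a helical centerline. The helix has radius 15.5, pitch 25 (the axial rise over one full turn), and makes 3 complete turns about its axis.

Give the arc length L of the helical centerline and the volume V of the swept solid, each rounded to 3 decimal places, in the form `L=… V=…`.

L=301.641 V=947.633

2πR = 2π·15.5 = 97.389372
per-turn = √(97.389372² + 25²) = √(9484.6898 + 625) = √10109.6898 = 100.546953
L = 3 × 100.546953 = 301.640860
V = π·1² × L = 3.141593 × 301.640860 = 947.632710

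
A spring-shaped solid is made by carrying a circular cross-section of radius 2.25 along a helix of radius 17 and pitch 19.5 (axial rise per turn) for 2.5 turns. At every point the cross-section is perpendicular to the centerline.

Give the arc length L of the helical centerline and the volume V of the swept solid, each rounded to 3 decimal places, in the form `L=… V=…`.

2πR = 2π·17 = 106.814150
per-turn = √(106.814150² + 19.5²) = √(11409.2627 + 380.25) = √11789.5127 = 108.579522
L = 2.5 × 108.579522 = 271.448806
V = π·2.25² × L = 15.904313 × 271.448806 = 4317.206723

L=271.449 V=4317.207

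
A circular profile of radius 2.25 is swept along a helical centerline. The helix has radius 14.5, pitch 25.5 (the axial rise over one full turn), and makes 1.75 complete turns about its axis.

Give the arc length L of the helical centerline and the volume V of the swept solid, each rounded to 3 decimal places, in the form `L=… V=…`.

2πR = 2π·14.5 = 91.106187
per-turn = √(91.106187² + 25.5²) = √(8300.3373 + 650.25) = √8950.5873 = 94.607544
L = 1.75 × 94.607544 = 165.563201
V = π·2.25² × L = 15.904313 × 165.563201 = 2633.168942

L=165.563 V=2633.169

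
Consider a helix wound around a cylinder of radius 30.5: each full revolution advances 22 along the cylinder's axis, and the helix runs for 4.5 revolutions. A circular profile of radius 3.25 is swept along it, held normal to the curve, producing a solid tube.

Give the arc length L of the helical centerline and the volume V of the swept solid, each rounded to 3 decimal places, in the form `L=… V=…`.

2πR = 2π·30.5 = 191.637152
per-turn = √(191.637152² + 22²) = √(36724.7980 + 484) = √37208.7980 = 192.895822
L = 4.5 × 192.895822 = 868.031197
V = π·3.25² × L = 33.183072 × 868.031197 = 28803.942060

L=868.031 V=28803.942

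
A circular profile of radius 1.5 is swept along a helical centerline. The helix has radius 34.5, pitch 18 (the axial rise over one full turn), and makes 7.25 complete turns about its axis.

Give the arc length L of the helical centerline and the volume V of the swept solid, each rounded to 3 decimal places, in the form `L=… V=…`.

2πR = 2π·34.5 = 216.769893
per-turn = √(216.769893² + 18²) = √(46989.1866 + 324) = √47313.1866 = 217.515946
L = 7.25 × 217.515946 = 1576.990605
V = π·1.5² × L = 7.068583 × 1576.990605 = 11147.089724

L=1576.991 V=11147.090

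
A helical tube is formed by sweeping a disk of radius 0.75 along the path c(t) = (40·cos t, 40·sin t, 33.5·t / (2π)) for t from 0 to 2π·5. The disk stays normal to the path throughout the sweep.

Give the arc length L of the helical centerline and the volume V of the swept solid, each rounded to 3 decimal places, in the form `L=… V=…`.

L=1267.751 V=2240.301

2πR = 2π·40 = 251.327412
per-turn = √(251.327412² + 33.5²) = √(63165.4682 + 1122.25) = √64287.7182 = 253.550228
L = 5 × 253.550228 = 1267.751140
V = π·0.75² × L = 1.767146 × 1267.751140 = 2240.301189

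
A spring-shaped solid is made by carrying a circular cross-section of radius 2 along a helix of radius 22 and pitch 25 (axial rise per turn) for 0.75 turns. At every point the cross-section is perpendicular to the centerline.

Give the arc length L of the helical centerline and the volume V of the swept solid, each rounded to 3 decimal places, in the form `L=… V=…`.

2πR = 2π·22 = 138.230077
per-turn = √(138.230077² + 25²) = √(19107.5541 + 625) = √19732.5541 = 140.472610
L = 0.75 × 140.472610 = 105.354457
V = π·2² × L = 12.566371 × 105.354457 = 1323.923157

L=105.354 V=1323.923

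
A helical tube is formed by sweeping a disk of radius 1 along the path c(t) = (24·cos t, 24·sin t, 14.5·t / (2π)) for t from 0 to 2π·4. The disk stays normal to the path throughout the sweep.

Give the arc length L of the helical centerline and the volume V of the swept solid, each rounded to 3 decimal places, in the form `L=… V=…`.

2πR = 2π·24 = 150.796447
per-turn = √(150.796447² + 14.5²) = √(22739.5685 + 210.25) = √22949.8185 = 151.491975
L = 4 × 151.491975 = 605.967901
V = π·1² × L = 3.141593 × 605.967901 = 1903.704305

L=605.968 V=1903.704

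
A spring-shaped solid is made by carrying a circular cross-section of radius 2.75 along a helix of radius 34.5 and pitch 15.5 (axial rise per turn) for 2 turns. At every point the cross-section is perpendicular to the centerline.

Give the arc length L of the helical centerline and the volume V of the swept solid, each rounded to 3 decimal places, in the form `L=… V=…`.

2πR = 2π·34.5 = 216.769893
per-turn = √(216.769893² + 15.5²) = √(46989.1866 + 240.25) = √47229.4366 = 217.323346
L = 2 × 217.323346 = 434.646691
V = π·2.75² × L = 23.758294 × 434.646691 = 10326.464069

L=434.647 V=10326.464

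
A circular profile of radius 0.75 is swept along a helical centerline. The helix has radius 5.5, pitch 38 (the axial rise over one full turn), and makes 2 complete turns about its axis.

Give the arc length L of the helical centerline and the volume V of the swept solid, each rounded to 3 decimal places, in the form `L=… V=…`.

L=102.727 V=181.534

2πR = 2π·5.5 = 34.557519
per-turn = √(34.557519² + 38²) = √(1194.2221 + 1444) = √2638.2221 = 51.363627
L = 2 × 51.363627 = 102.727253
V = π·0.75² × L = 1.767146 × 102.727253 = 181.534041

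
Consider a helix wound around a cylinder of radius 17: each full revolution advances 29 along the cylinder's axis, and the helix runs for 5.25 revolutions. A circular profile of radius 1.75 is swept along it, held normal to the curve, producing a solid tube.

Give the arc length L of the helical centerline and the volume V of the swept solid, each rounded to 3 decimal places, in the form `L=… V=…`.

L=581.075 V=5590.594

2πR = 2π·17 = 106.814150
per-turn = √(106.814150² + 29²) = √(11409.2627 + 841) = √12250.2627 = 110.680905
L = 5.25 × 110.680905 = 581.074750
V = π·1.75² × L = 9.621128 × 581.074750 = 5590.594260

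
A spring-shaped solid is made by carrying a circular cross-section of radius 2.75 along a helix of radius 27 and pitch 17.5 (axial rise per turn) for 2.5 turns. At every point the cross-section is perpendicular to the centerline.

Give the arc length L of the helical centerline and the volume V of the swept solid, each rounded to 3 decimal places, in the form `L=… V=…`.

L=426.366 V=10129.719

2πR = 2π·27 = 169.646003
per-turn = √(169.646003² + 17.5²) = √(28779.7664 + 306.25) = √29086.0164 = 170.546230
L = 2.5 × 170.546230 = 426.365574
V = π·2.75² × L = 23.758294 × 426.365574 = 10129.718848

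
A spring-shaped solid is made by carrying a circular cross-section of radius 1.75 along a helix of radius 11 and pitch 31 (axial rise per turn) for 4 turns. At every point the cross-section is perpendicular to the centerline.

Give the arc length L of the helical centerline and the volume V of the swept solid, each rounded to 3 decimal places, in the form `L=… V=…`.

L=302.995 V=2915.157

2πR = 2π·11 = 69.115038
per-turn = √(69.115038² + 31²) = √(4776.8885 + 961) = √5737.8885 = 75.748852
L = 4 × 75.748852 = 302.995407
V = π·1.75² × L = 9.621128 × 302.995407 = 2915.157440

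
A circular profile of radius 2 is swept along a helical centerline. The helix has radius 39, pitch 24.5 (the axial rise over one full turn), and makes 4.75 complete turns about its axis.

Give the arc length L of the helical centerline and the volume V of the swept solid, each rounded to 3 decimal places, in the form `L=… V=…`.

L=1169.763 V=14699.679

2πR = 2π·39 = 245.044227
per-turn = √(245.044227² + 24.5²) = √(60046.6732 + 600.25) = √60646.9232 = 246.265960
L = 4.75 × 246.265960 = 1169.763311
V = π·2² × L = 12.566371 × 1169.763311 = 14699.679299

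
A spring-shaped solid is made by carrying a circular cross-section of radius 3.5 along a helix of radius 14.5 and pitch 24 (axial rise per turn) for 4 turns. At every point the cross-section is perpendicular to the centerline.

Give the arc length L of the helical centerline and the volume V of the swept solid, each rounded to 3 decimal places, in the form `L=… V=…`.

L=376.857 V=14503.167

2πR = 2π·14.5 = 91.106187
per-turn = √(91.106187² + 24²) = √(8300.3373 + 576) = √8876.3373 = 94.214316
L = 4 × 94.214316 = 376.857263
V = π·3.5² × L = 38.484510 × 376.857263 = 14503.167116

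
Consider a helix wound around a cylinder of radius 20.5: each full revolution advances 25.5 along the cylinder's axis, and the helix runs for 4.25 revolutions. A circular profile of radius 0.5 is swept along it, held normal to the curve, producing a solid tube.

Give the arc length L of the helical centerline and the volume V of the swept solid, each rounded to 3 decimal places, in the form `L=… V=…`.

2πR = 2π·20.5 = 128.805299
per-turn = √(128.805299² + 25.5²) = √(16590.8050 + 650.25) = √17241.0550 = 131.305198
L = 4.25 × 131.305198 = 558.047091
V = π·0.5² × L = 0.785398 × 558.047091 = 438.289160

L=558.047 V=438.289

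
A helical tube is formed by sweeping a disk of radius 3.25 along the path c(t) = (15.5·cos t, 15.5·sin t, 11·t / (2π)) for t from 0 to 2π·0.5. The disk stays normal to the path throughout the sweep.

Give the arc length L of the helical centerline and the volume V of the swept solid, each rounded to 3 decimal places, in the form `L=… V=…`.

2πR = 2π·15.5 = 97.389372
per-turn = √(97.389372² + 11²) = √(9484.6898 + 121) = √9605.6898 = 98.008621
L = 0.5 × 98.008621 = 49.004311
V = π·3.25² × L = 33.183072 × 49.004311 = 1626.113587

L=49.004 V=1626.114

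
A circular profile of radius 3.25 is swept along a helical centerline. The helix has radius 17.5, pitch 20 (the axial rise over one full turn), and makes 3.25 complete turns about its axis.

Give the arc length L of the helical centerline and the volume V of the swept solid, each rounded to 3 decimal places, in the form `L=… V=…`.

2πR = 2π·17.5 = 109.955743
per-turn = √(109.955743² + 20²) = √(12090.2654 + 400) = √12490.2654 = 111.759856
L = 3.25 × 111.759856 = 363.219532
V = π·3.25² × L = 33.183072 × 363.219532 = 12052.740018

L=363.220 V=12052.740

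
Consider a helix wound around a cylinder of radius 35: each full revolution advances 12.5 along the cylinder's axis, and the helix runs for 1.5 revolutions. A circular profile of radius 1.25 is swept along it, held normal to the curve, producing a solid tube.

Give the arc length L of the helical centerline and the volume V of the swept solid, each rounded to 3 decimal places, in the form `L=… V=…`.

2πR = 2π·35 = 219.911486
per-turn = √(219.911486² + 12.5²) = √(48361.0616 + 156.25) = √48517.3116 = 220.266456
L = 1.5 × 220.266456 = 330.399684
V = π·1.25² × L = 4.908739 × 330.399684 = 1621.845655

L=330.400 V=1621.846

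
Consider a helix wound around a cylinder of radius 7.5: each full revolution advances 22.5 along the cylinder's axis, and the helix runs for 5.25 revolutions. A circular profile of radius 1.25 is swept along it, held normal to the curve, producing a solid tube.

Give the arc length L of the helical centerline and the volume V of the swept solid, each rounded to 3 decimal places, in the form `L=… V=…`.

L=274.154 V=1345.751

2πR = 2π·7.5 = 47.123890
per-turn = √(47.123890² + 22.5²) = √(2220.6610 + 506.25) = √2726.9110 = 52.219833
L = 5.25 × 52.219833 = 274.154125
V = π·1.25² × L = 4.908739 × 274.154125 = 1345.750913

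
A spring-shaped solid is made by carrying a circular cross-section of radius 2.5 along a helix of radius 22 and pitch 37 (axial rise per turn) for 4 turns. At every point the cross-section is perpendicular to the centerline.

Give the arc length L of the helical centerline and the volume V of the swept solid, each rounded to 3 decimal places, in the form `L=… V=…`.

2πR = 2π·22 = 138.230077
per-turn = √(138.230077² + 37²) = √(19107.5541 + 1369) = √20476.5541 = 143.096311
L = 4 × 143.096311 = 572.385243
V = π·2.5² × L = 19.634954 × 572.385243 = 11238.757957

L=572.385 V=11238.758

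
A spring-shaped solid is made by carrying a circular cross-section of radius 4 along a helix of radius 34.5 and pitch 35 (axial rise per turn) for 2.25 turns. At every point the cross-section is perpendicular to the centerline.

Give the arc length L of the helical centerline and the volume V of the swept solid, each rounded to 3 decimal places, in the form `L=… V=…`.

2πR = 2π·34.5 = 216.769893
per-turn = √(216.769893² + 35²) = √(46989.1866 + 1225) = √48214.1866 = 219.577291
L = 2.25 × 219.577291 = 494.048904
V = π·4² × L = 50.265482 × 494.048904 = 24833.606511

L=494.049 V=24833.607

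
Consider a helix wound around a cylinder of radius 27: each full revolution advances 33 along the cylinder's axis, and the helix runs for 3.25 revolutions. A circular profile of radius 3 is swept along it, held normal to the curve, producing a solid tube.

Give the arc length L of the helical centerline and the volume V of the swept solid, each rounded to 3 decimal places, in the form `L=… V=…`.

2πR = 2π·27 = 169.646003
per-turn = √(169.646003² + 33²) = √(28779.7664 + 1089) = √29868.7664 = 172.825827
L = 3.25 × 172.825827 = 561.683937
V = π·3² × L = 28.274334 × 561.683937 = 15881.239180

L=561.684 V=15881.239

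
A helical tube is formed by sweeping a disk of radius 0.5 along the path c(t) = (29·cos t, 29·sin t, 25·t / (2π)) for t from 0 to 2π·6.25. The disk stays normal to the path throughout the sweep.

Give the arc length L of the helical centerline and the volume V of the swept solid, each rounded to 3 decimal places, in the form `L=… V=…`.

L=1149.496 V=902.812

2πR = 2π·29 = 182.212374
per-turn = √(182.212374² + 25²) = √(33201.3492 + 625) = √33826.3492 = 183.919410
L = 6.25 × 183.919410 = 1149.496310
V = π·0.5² × L = 0.785398 × 1149.496310 = 902.812290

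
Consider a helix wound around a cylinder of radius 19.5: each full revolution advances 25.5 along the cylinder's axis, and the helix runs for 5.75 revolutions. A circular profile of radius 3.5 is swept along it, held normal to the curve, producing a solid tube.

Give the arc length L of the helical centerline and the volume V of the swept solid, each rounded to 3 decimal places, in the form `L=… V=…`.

L=719.599 V=27693.400

2πR = 2π·19.5 = 122.522113
per-turn = √(122.522113² + 25.5²) = √(15011.6683 + 650.25) = √15661.9183 = 125.147586
L = 5.75 × 125.147586 = 719.598620
V = π·3.5² × L = 38.484510 × 719.598620 = 27693.400284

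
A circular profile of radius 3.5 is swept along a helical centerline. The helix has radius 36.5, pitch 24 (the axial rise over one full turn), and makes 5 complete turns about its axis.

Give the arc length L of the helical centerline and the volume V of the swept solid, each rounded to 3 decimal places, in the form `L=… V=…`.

L=1152.943 V=44370.455

2πR = 2π·36.5 = 229.336264
per-turn = √(229.336264² + 24²) = √(52595.1219 + 576) = √53171.1219 = 230.588642
L = 5 × 230.588642 = 1152.943210
V = π·3.5² × L = 38.484510 × 1152.943210 = 44370.454516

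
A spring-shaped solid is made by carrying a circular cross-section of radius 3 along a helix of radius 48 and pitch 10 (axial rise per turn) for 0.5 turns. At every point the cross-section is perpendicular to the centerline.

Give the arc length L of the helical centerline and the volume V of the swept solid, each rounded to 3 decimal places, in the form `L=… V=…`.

L=150.879 V=4266.012

2πR = 2π·48 = 301.592895
per-turn = √(301.592895² + 10²) = √(90958.2742 + 100) = √91058.2742 = 301.758636
L = 0.5 × 301.758636 = 150.879318
V = π·3² × L = 28.274334 × 150.879318 = 4266.012207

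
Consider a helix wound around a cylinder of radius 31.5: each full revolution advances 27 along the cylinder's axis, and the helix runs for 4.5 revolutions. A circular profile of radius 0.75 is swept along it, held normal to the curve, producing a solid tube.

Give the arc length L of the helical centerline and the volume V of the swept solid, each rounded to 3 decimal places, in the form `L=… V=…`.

2πR = 2π·31.5 = 197.920337
per-turn = √(197.920337² + 27²) = √(39172.4599 + 729) = √39901.4599 = 199.753498
L = 4.5 × 199.753498 = 898.890740
V = π·0.75² × L = 1.767146 × 898.890740 = 1588.471057

L=898.891 V=1588.471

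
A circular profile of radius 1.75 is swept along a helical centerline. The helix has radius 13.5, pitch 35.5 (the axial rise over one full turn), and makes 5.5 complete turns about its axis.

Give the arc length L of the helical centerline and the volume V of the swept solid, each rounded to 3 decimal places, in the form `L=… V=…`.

L=505.737 V=4865.757

2πR = 2π·13.5 = 84.823002
per-turn = √(84.823002² + 35.5²) = √(7194.9416 + 1260.25) = √8455.1916 = 91.952116
L = 5.5 × 91.952116 = 505.736637
V = π·1.75² × L = 9.621128 × 505.736637 = 4865.756668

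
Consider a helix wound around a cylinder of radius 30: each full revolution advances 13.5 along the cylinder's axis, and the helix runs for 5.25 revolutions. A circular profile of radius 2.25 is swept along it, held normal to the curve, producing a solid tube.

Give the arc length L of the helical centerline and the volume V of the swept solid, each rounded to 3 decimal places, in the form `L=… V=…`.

2πR = 2π·30 = 188.495559
per-turn = √(188.495559² + 13.5²) = √(35530.5758 + 182.25) = √35712.8258 = 188.978374
L = 5.25 × 188.978374 = 992.136464
V = π·2.25² × L = 15.904313 × 992.136464 = 15779.248665

L=992.136 V=15779.249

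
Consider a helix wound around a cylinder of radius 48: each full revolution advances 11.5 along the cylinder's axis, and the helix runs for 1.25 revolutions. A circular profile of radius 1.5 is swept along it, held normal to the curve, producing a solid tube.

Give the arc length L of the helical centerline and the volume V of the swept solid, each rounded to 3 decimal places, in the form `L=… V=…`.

2πR = 2π·48 = 301.592895
per-turn = √(301.592895² + 11.5²) = √(90958.2742 + 132.25) = √91090.5242 = 301.812068
L = 1.25 × 301.812068 = 377.265085
V = π·1.5² × L = 7.068583 × 377.265085 = 2666.729740

L=377.265 V=2666.730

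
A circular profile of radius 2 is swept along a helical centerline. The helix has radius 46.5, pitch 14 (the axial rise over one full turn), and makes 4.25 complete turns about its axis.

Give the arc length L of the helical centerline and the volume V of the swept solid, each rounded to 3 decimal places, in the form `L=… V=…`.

2πR = 2π·46.5 = 292.168117
per-turn = √(292.168117² + 14²) = √(85362.2085 + 196) = √85558.2085 = 292.503348
L = 4.25 × 292.503348 = 1243.139228
V = π·2² × L = 12.566371 × 1243.139228 = 15621.748265

L=1243.139 V=15621.748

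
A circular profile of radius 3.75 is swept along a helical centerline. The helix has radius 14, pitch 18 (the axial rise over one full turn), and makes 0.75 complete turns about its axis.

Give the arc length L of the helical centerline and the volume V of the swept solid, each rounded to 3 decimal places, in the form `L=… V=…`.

2πR = 2π·14 = 87.964594
per-turn = √(87.964594² + 18²) = √(7737.7699 + 324) = √8061.7699 = 89.787359
L = 0.75 × 89.787359 = 67.340519
V = π·3.75² × L = 44.178647 × 67.340519 = 2975.013011

L=67.341 V=2975.013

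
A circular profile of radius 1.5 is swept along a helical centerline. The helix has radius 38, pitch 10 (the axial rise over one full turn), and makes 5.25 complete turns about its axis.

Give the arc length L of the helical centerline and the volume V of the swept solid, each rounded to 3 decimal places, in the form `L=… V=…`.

L=1254.594 V=8868.205

2πR = 2π·38 = 238.761042
per-turn = √(238.761042² + 10²) = √(57006.8350 + 100) = √57106.8350 = 238.970364
L = 5.25 × 238.970364 = 1254.594413
V = π·1.5² × L = 7.068583 × 1254.594413 = 8868.205328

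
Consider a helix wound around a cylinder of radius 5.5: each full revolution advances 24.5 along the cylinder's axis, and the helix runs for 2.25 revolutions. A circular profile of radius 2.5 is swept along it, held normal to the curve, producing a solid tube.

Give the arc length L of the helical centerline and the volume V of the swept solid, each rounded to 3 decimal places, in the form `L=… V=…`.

2πR = 2π·5.5 = 34.557519
per-turn = √(34.557519² + 24.5²) = √(1194.2221 + 600.25) = √1794.4721 = 42.361210
L = 2.25 × 42.361210 = 95.312723
V = π·2.5² × L = 19.634954 × 95.312723 = 1871.460940

L=95.313 V=1871.461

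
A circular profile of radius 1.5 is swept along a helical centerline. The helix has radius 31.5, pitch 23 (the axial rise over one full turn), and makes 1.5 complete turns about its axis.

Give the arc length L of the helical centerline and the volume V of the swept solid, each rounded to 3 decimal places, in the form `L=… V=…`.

L=298.878 V=2112.647

2πR = 2π·31.5 = 197.920337
per-turn = √(197.920337² + 23²) = √(39172.4599 + 529) = √39701.4599 = 199.252252
L = 1.5 × 199.252252 = 298.878378
V = π·1.5² × L = 7.068583 × 298.878378 = 2112.646761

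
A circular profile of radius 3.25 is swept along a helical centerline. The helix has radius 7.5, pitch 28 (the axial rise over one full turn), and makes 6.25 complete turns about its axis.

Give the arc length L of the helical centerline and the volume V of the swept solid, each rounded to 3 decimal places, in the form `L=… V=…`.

2πR = 2π·7.5 = 47.123890
per-turn = √(47.123890² + 28²) = √(2220.6610 + 784) = √3004.6610 = 54.814788
L = 6.25 × 54.814788 = 342.592425
V = π·3.25² × L = 33.183072 × 342.592425 = 11368.269256

L=342.592 V=11368.269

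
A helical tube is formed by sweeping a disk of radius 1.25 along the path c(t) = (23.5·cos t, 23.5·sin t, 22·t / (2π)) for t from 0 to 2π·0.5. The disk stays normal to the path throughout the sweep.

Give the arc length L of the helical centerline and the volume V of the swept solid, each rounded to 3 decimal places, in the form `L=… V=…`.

L=74.642 V=366.400

2πR = 2π·23.5 = 147.654855
per-turn = √(147.654855² + 22²) = √(21801.9561 + 484) = √22285.9561 = 149.284815
L = 0.5 × 149.284815 = 74.642408
V = π·1.25² × L = 4.908739 × 74.642408 = 366.400062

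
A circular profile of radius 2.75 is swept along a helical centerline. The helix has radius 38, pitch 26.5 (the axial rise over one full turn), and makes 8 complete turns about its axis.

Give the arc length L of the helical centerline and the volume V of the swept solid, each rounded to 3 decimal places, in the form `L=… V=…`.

2πR = 2π·38 = 238.761042
per-turn = √(238.761042² + 26.5²) = √(57006.8350 + 702.25) = √57709.0850 = 240.227153
L = 8 × 240.227153 = 1921.817224
V = π·2.75² × L = 23.758294 × 1921.817224 = 45659.099466

L=1921.817 V=45659.099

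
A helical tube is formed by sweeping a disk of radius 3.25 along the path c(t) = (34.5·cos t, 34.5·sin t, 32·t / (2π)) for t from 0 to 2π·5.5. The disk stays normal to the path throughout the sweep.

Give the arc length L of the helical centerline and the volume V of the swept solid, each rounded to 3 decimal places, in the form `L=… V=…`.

2πR = 2π·34.5 = 216.769893
per-turn = √(216.769893² + 32²) = √(46989.1866 + 1024) = √48013.1866 = 219.119115
L = 5.5 × 219.119115 = 1205.155132
V = π·3.25² × L = 33.183072 × 1205.155132 = 39990.750017

L=1205.155 V=39990.750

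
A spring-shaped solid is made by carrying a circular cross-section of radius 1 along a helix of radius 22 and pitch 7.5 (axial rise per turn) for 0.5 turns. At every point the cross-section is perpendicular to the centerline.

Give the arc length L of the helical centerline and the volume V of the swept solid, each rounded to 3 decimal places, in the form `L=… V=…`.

L=69.217 V=217.451

2πR = 2π·22 = 138.230077
per-turn = √(138.230077² + 7.5²) = √(19107.5541 + 56.25) = √19163.8041 = 138.433392
L = 0.5 × 138.433392 = 69.216696
V = π·1² × L = 3.141593 × 69.216696 = 217.450664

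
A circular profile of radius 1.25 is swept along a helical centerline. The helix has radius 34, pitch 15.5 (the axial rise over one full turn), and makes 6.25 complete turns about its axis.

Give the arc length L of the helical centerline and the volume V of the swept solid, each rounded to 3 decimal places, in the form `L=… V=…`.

2πR = 2π·34 = 213.628300
per-turn = √(213.628300² + 15.5²) = √(45637.0508 + 240.25) = √45877.3008 = 214.189871
L = 6.25 × 214.189871 = 1338.686692
V = π·1.25² × L = 4.908739 × 1338.686692 = 6571.262935

L=1338.687 V=6571.263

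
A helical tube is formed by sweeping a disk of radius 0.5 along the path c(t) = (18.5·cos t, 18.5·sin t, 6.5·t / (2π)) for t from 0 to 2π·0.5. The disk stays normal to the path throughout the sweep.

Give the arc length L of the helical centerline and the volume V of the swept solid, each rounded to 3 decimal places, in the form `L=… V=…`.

2πR = 2π·18.5 = 116.238928
per-turn = √(116.238928² + 6.5²) = √(13511.4884 + 42.25) = √13553.7384 = 116.420524
L = 0.5 × 116.420524 = 58.210262
V = π·0.5² × L = 0.785398 × 58.210262 = 45.718233

L=58.210 V=45.718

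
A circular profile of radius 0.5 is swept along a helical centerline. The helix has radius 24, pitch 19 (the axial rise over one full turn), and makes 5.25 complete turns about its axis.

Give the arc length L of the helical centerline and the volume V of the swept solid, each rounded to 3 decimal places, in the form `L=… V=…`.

L=797.941 V=626.701

2πR = 2π·24 = 150.796447
per-turn = √(150.796447² + 19²) = √(22739.5685 + 361) = √23100.5685 = 151.988712
L = 5.25 × 151.988712 = 797.940737
V = π·0.5² × L = 0.785398 × 797.940737 = 626.701190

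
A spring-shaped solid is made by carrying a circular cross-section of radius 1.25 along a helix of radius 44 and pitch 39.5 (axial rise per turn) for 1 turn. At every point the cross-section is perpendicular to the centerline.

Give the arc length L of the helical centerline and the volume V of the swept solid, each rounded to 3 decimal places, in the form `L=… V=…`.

L=279.268 V=1370.852

2πR = 2π·44 = 276.460154
per-turn = √(276.460154² + 39.5²) = √(76430.2165 + 1560.25) = √77990.4665 = 279.267733
L = 1 × 279.267733 = 279.267733
V = π·1.25² × L = 4.908739 × 279.267733 = 1370.852277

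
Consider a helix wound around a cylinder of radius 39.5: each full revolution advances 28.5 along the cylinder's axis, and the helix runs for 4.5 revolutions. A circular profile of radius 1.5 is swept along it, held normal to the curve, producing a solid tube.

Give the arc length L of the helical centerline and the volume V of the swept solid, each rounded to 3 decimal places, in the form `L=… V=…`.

2πR = 2π·39.5 = 248.185820
per-turn = √(248.185820² + 28.5²) = √(61596.2011 + 812.25) = √62408.4511 = 249.816835
L = 4.5 × 249.816835 = 1124.175758
V = π·1.5² × L = 7.068583 × 1124.175758 = 7946.330179

L=1124.176 V=7946.330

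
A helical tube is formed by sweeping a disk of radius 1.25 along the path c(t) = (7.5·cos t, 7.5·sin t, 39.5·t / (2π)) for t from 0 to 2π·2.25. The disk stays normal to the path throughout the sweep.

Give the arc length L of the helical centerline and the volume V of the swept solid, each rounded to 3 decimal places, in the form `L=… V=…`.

L=138.351 V=679.126

2πR = 2π·7.5 = 47.123890
per-turn = √(47.123890² + 39.5²) = √(2220.6610 + 1560.25) = √3780.9110 = 61.489113
L = 2.25 × 61.489113 = 138.350504
V = π·1.25² × L = 4.908739 × 138.350504 = 679.126447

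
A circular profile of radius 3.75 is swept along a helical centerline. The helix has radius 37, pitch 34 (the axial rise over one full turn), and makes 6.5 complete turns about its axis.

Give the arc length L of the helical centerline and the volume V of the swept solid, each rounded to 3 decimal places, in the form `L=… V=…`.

2πR = 2π·37 = 232.477856
per-turn = √(232.477856² + 34²) = √(54045.9537 + 1156) = √55201.9537 = 234.950960
L = 6.5 × 234.950960 = 1527.181241
V = π·3.75² × L = 44.178647 × 1527.181241 = 67468.800494

L=1527.181 V=67468.800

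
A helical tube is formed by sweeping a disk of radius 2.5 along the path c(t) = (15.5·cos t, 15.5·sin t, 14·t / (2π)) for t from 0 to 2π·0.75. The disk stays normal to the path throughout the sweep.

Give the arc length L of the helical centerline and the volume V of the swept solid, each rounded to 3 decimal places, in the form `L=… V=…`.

2πR = 2π·15.5 = 97.389372
per-turn = √(97.389372² + 14²) = √(9484.6898 + 196) = √9680.6898 = 98.390497
L = 0.75 × 98.390497 = 73.792872
V = π·2.5² × L = 19.634954 × 73.792872 = 1448.919663

L=73.793 V=1448.920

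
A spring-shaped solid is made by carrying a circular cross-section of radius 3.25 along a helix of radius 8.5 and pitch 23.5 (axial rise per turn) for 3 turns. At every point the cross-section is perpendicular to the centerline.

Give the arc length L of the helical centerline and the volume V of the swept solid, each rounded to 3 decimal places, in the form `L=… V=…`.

L=175.046 V=5808.563

2πR = 2π·8.5 = 53.407075
per-turn = √(53.407075² + 23.5²) = √(2852.3157 + 552.25) = √3404.5657 = 58.348656
L = 3 × 58.348656 = 175.045968
V = π·3.25² × L = 33.183072 × 175.045968 = 5808.563043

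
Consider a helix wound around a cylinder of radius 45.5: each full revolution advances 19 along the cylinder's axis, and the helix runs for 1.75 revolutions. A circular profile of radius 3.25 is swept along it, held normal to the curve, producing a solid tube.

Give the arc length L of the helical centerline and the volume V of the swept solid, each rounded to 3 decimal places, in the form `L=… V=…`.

L=501.402 V=16638.069

2πR = 2π·45.5 = 285.884931
per-turn = √(285.884931² + 19²) = √(81730.1940 + 361) = √82091.1940 = 286.515609
L = 1.75 × 286.515609 = 501.402315
V = π·3.25² × L = 33.183072 × 501.402315 = 16638.069331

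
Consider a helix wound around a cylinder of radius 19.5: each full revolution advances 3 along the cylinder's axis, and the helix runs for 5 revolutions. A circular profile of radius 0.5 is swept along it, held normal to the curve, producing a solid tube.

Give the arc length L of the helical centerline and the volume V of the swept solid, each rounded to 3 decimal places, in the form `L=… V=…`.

2πR = 2π·19.5 = 122.522113
per-turn = √(122.522113² + 3²) = √(15011.6683 + 9) = √15020.6683 = 122.558836
L = 5 × 122.558836 = 612.794180
V = π·0.5² × L = 0.785398 × 612.794180 = 481.287424

L=612.794 V=481.287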